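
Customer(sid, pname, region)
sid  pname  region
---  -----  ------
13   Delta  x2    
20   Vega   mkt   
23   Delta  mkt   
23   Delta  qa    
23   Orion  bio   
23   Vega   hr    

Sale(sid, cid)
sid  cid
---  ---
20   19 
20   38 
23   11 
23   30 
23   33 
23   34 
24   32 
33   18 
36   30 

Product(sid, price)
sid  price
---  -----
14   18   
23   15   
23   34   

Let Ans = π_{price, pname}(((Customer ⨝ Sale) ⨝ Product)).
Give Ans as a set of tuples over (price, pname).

{(15, Delta), (15, Orion), (15, Vega), (34, Delta), (34, Orion), (34, Vega)}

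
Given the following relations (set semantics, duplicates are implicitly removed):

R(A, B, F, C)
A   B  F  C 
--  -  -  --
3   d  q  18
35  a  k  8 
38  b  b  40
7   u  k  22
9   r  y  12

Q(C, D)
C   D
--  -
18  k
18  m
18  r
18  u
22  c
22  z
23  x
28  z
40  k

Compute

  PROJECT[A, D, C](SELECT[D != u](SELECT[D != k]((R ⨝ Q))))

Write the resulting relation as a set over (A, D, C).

Joining R and Q on C yields {(3, d, q, 18, k), (3, d, q, 18, m), (3, d, q, 18, r), (3, d, q, 18, u), (38, b, b, 40, k), (7, u, k, 22, c), (7, u, k, 22, z)}.
Filtering on D != k leaves {(3, d, q, 18, m), (3, d, q, 18, r), (3, d, q, 18, u), (7, u, k, 22, c), (7, u, k, 22, z)}.
Filtering on D != u leaves {(3, d, q, 18, m), (3, d, q, 18, r), (7, u, k, 22, c), (7, u, k, 22, z)}.
π[A, D, C]: project onto (A, D, C) → {(3, m, 18), (3, r, 18), (7, c, 22), (7, z, 22)}

{(3, m, 18), (3, r, 18), (7, c, 22), (7, z, 22)}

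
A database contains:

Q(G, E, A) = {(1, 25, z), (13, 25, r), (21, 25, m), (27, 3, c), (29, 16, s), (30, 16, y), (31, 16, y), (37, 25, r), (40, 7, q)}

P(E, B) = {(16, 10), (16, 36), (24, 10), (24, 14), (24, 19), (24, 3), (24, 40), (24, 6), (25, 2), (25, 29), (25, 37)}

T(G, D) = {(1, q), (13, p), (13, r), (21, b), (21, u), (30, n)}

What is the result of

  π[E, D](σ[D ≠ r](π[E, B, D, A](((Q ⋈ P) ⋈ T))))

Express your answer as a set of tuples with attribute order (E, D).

Natural join on E: {(1, 25, z, 2), (1, 25, z, 29), (1, 25, z, 37), (13, 25, r, 2), (13, 25, r, 29), (13, 25, r, 37), (21, 25, m, 2), (21, 25, m, 29), (21, 25, m, 37), (29, 16, s, 10), (29, 16, s, 36), (30, 16, y, 10), (30, 16, y, 36), (31, 16, y, 10), (31, 16, y, 36), (37, 25, r, 2), (37, 25, r, 29), (37, 25, r, 37)}
Natural join on G: {(1, 25, z, 2, q), (1, 25, z, 29, q), (1, 25, z, 37, q), (13, 25, r, 2, p), (13, 25, r, 2, r), (13, 25, r, 29, p), (13, 25, r, 29, r), (13, 25, r, 37, p), (13, 25, r, 37, r), (21, 25, m, 2, b), (21, 25, m, 2, u), (21, 25, m, 29, b), (21, 25, m, 29, u), (21, 25, m, 37, b), (21, 25, m, 37, u), (30, 16, y, 10, n), (30, 16, y, 36, n)}
π_{E, B, D, A} gives {(16, 10, n, y), (16, 36, n, y), (25, 2, b, m), (25, 2, p, r), (25, 2, q, z), (25, 2, r, r), (25, 2, u, m), (25, 29, b, m), (25, 29, p, r), (25, 29, q, z), (25, 29, r, r), (25, 29, u, m), (25, 37, b, m), (25, 37, p, r), (25, 37, q, z), (25, 37, r, r), (25, 37, u, m)}.
σ[D ≠ r]: keep tuples satisfying D ≠ r → {(16, 10, n, y), (16, 36, n, y), (25, 2, b, m), (25, 2, p, r), (25, 2, q, z), (25, 2, u, m), (25, 29, b, m), (25, 29, p, r), (25, 29, q, z), (25, 29, u, m), (25, 37, b, m), (25, 37, p, r), (25, 37, q, z), (25, 37, u, m)}
π_{E, D} gives {(16, n), (25, b), (25, p), (25, q), (25, u)} (9 duplicate(s) eliminated).

{(16, n), (25, b), (25, p), (25, q), (25, u)}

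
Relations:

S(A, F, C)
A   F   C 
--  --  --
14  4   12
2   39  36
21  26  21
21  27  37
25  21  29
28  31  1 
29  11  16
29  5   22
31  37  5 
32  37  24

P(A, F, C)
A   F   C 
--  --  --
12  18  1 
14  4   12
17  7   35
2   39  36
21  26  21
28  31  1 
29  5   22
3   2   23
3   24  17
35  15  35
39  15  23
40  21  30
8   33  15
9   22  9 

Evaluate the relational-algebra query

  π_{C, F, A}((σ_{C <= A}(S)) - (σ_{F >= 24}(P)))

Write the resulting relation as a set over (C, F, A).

{(12, 4, 14), (16, 11, 29), (22, 5, 29), (24, 37, 32), (5, 37, 31)}

Apply σ_{C <= A}; surviving tuples: {(14, 4, 12), (21, 26, 21), (28, 31, 1), (29, 11, 16), (29, 5, 22), (31, 37, 5), (32, 37, 24)}
Apply σ_{F >= 24}; surviving tuples: {(2, 39, 36), (21, 26, 21), (28, 31, 1), (3, 24, 17), (8, 33, 15)}
Difference: {(14, 4, 12), (21, 26, 21), (28, 31, 1), (29, 11, 16), (29, 5, 22), (31, 37, 5), (32, 37, 24)} with {(2, 39, 36), (21, 26, 21), (28, 31, 1), (3, 24, 17), (8, 33, 15)} → {(14, 4, 12), (29, 11, 16), (29, 5, 22), (31, 37, 5), (32, 37, 24)}
Keep only column(s) C, F, A: {(12, 4, 14), (16, 11, 29), (22, 5, 29), (24, 37, 32), (5, 37, 31)}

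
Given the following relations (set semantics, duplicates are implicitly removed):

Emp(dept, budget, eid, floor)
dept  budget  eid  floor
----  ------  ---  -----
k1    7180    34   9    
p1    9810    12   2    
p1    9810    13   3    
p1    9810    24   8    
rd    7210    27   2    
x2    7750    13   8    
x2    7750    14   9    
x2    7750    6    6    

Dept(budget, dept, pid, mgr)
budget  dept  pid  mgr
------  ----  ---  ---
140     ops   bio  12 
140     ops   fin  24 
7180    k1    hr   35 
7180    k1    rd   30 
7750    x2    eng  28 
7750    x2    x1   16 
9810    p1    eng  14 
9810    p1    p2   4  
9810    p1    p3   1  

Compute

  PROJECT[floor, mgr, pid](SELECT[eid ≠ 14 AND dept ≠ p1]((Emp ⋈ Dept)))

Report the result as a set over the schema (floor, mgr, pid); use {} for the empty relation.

{(6, 16, x1), (6, 28, eng), (8, 16, x1), (8, 28, eng), (9, 30, rd), (9, 35, hr)}

Emp ⋈ Dept (natural join on dept, budget): {(k1, 7180, 34, 9, hr, 35), (k1, 7180, 34, 9, rd, 30), (p1, 9810, 12, 2, eng, 14), (p1, 9810, 12, 2, p2, 4), (p1, 9810, 12, 2, p3, 1), (p1, 9810, 13, 3, eng, 14), (p1, 9810, 13, 3, p2, 4), (p1, 9810, 13, 3, p3, 1), (p1, 9810, 24, 8, eng, 14), (p1, 9810, 24, 8, p2, 4), (p1, 9810, 24, 8, p3, 1), (x2, 7750, 13, 8, eng, 28), (x2, 7750, 13, 8, x1, 16), (x2, 7750, 14, 9, eng, 28), (x2, 7750, 14, 9, x1, 16), (x2, 7750, 6, 6, eng, 28), (x2, 7750, 6, 6, x1, 16)}
σ[eid ≠ 14 AND dept ≠ p1]: keep tuples satisfying eid ≠ 14 AND dept ≠ p1 → {(k1, 7180, 34, 9, hr, 35), (k1, 7180, 34, 9, rd, 30), (x2, 7750, 13, 8, eng, 28), (x2, 7750, 13, 8, x1, 16), (x2, 7750, 6, 6, eng, 28), (x2, 7750, 6, 6, x1, 16)}
Projecting to floor, mgr, pid: {(6, 16, x1), (6, 28, eng), (8, 16, x1), (8, 28, eng), (9, 30, rd), (9, 35, hr)}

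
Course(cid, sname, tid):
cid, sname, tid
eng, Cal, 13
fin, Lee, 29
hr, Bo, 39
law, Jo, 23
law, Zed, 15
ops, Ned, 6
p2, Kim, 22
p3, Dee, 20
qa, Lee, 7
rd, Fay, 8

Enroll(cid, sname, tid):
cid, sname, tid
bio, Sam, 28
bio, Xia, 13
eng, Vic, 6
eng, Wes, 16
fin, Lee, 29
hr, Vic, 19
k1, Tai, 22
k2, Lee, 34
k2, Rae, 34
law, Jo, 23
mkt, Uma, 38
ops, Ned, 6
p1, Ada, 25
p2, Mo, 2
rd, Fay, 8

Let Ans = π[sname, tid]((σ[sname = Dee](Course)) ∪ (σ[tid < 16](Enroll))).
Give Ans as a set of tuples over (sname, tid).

{(Dee, 20), (Fay, 8), (Mo, 2), (Ned, 6), (Vic, 6), (Xia, 13)}

σ[sname = Dee]: keep tuples satisfying sname = Dee → {(p3, Dee, 20)}
σ[tid < 16]: keep tuples satisfying tid < 16 → {(bio, Xia, 13), (eng, Vic, 6), (ops, Ned, 6), (p2, Mo, 2), (rd, Fay, 8)}
Set union of the two operands is {(bio, Xia, 13), (eng, Vic, 6), (ops, Ned, 6), (p2, Mo, 2), (p3, Dee, 20), (rd, Fay, 8)}.
Keep only column(s) sname, tid: {(Dee, 20), (Fay, 8), (Mo, 2), (Ned, 6), (Vic, 6), (Xia, 13)}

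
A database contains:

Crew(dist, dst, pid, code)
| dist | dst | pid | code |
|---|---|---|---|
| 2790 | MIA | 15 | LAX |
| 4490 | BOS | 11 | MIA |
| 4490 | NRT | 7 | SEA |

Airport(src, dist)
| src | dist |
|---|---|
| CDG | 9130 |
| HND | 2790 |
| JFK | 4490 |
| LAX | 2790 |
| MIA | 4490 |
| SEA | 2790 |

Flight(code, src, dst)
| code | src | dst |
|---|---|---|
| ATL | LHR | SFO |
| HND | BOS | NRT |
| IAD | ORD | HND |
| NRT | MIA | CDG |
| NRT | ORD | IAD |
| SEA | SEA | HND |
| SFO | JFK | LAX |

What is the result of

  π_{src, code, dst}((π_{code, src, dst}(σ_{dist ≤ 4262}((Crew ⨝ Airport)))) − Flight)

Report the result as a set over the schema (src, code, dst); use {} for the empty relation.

{(HND, LAX, MIA), (LAX, LAX, MIA), (SEA, LAX, MIA)}

Crew ⋈ Airport (natural join on dist): {(2790, MIA, 15, LAX, HND), (2790, MIA, 15, LAX, LAX), (2790, MIA, 15, LAX, SEA), (4490, BOS, 11, MIA, JFK), (4490, BOS, 11, MIA, MIA), (4490, NRT, 7, SEA, JFK), (4490, NRT, 7, SEA, MIA)}
Apply σ_{dist ≤ 4262}; surviving tuples: {(2790, MIA, 15, LAX, HND), (2790, MIA, 15, LAX, LAX), (2790, MIA, 15, LAX, SEA)}
Projecting to code, src, dst: {(LAX, HND, MIA), (LAX, LAX, MIA), (LAX, SEA, MIA)}
Taking the difference: {(LAX, HND, MIA), (LAX, LAX, MIA), (LAX, SEA, MIA)}
Projecting to src, code, dst: {(HND, LAX, MIA), (LAX, LAX, MIA), (SEA, LAX, MIA)}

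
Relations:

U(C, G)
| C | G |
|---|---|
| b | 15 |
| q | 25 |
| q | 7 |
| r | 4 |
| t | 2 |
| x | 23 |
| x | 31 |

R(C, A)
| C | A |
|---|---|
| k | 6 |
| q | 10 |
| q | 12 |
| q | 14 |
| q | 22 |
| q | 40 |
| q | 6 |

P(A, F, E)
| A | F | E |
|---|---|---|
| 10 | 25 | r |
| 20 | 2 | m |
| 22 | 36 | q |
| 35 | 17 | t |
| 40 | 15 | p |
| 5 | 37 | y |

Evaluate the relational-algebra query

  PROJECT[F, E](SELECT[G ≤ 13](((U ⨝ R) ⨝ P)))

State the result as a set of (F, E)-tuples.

U ⋈ R (natural join on C): {(q, 25, 10), (q, 25, 12), (q, 25, 14), (q, 25, 22), (q, 25, 40), (q, 25, 6), (q, 7, 10), (q, 7, 12), (q, 7, 14), (q, 7, 22), (q, 7, 40), (q, 7, 6)}
(U ⨝ R) ⋈ P (natural join on A): {(q, 25, 10, 25, r), (q, 25, 22, 36, q), (q, 25, 40, 15, p), (q, 7, 10, 25, r), (q, 7, 22, 36, q), (q, 7, 40, 15, p)}
Filtering on G ≤ 13 leaves {(q, 7, 10, 25, r), (q, 7, 22, 36, q), (q, 7, 40, 15, p)}.
Projecting to F, E: {(15, p), (25, r), (36, q)}

{(15, p), (25, r), (36, q)}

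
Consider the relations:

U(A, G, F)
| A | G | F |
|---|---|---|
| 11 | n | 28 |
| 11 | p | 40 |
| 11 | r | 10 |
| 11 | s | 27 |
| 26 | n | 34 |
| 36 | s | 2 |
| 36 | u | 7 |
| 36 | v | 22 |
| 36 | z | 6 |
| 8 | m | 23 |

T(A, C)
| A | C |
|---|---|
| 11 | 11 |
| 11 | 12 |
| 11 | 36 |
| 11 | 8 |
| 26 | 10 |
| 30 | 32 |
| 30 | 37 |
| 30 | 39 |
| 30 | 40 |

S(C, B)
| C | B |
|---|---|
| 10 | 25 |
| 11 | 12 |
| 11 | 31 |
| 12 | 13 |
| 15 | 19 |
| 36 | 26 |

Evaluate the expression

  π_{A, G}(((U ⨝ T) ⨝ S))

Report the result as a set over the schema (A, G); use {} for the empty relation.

U ⋈ T (natural join on A): {(11, n, 28, 11), (11, n, 28, 12), (11, n, 28, 36), (11, n, 28, 8), (11, p, 40, 11), (11, p, 40, 12), (11, p, 40, 36), (11, p, 40, 8), (11, r, 10, 11), (11, r, 10, 12), (11, r, 10, 36), (11, r, 10, 8), (11, s, 27, 11), (11, s, 27, 12), (11, s, 27, 36), (11, s, 27, 8), (26, n, 34, 10)}
(U ⨝ T) ⋈ S (natural join on C): {(11, n, 28, 11, 12), (11, n, 28, 11, 31), (11, n, 28, 12, 13), (11, n, 28, 36, 26), (11, p, 40, 11, 12), (11, p, 40, 11, 31), (11, p, 40, 12, 13), (11, p, 40, 36, 26), (11, r, 10, 11, 12), (11, r, 10, 11, 31), (11, r, 10, 12, 13), (11, r, 10, 36, 26), (11, s, 27, 11, 12), (11, s, 27, 11, 31), (11, s, 27, 12, 13), (11, s, 27, 36, 26), (26, n, 34, 10, 25)}
Projecting to A, G (12 duplicate(s) eliminated): {(11, n), (11, p), (11, r), (11, s), (26, n)}

{(11, n), (11, p), (11, r), (11, s), (26, n)}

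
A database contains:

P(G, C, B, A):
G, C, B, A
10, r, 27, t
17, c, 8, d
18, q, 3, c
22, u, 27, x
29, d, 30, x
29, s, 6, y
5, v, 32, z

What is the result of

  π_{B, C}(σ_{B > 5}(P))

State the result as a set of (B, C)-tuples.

{(27, r), (27, u), (30, d), (32, v), (6, s), (8, c)}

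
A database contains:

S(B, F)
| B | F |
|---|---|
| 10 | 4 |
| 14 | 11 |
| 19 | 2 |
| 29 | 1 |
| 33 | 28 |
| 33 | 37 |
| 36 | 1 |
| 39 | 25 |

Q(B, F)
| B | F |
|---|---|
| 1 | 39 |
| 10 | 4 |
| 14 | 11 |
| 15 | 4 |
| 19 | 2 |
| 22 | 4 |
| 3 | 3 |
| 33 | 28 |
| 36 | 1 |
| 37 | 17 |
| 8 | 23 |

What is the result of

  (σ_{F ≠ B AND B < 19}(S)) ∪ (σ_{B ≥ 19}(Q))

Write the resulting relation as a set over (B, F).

Selection F ≠ B AND B < 19: {(10, 4), (14, 11)}
Selection B ≥ 19: {(19, 2), (22, 4), (33, 28), (36, 1), (37, 17)}
Set union of the two operands is {(10, 4), (14, 11), (19, 2), (22, 4), (33, 28), (36, 1), (37, 17)}.

{(10, 4), (14, 11), (19, 2), (22, 4), (33, 28), (36, 1), (37, 17)}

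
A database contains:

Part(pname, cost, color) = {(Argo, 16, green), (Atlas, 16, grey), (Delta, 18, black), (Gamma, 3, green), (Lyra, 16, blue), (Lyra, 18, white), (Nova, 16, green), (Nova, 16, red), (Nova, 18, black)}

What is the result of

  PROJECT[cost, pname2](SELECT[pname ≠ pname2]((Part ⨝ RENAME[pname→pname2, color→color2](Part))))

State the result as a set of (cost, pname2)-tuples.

ρ[pname→pname2, color→color2]: schema becomes (pname2, cost, color2); tuples unchanged.
Part ⋈ RENAME[pname→pname2, color→color2](Part) (natural join on cost): {(Argo, 16, green, Argo, green), (Argo, 16, green, Atlas, grey), (Argo, 16, green, Lyra, blue), (Argo, 16, green, Nova, green), (Argo, 16, green, Nova, red), (Atlas, 16, grey, Argo, green), (Atlas, 16, grey, Atlas, grey), (Atlas, 16, grey, Lyra, blue), (Atlas, 16, grey, Nova, green), (Atlas, 16, grey, Nova, red), (Delta, 18, black, Delta, black), (Delta, 18, black, Lyra, white), (Delta, 18, black, Nova, black), (Gamma, 3, green, Gamma, green), (Lyra, 16, blue, Argo, green), (Lyra, 16, blue, Atlas, grey), (Lyra, 16, blue, Lyra, blue), (Lyra, 16, blue, Nova, green), (Lyra, 16, blue, Nova, red), (Lyra, 18, white, Delta, black), (Lyra, 18, white, Lyra, white), (Lyra, 18, white, Nova, black), (Nova, 16, green, Argo, green), (Nova, 16, green, Atlas, grey), (Nova, 16, green, Lyra, blue), (Nova, 16, green, Nova, green), (Nova, 16, green, Nova, red), (Nova, 16, red, Argo, green), (Nova, 16, red, Atlas, grey), (Nova, 16, red, Lyra, blue), (Nova, 16, red, Nova, green), (Nova, 16, red, Nova, red), (Nova, 18, black, Delta, black), (Nova, 18, black, Lyra, white), (Nova, 18, black, Nova, black)}
Filtering on pname ≠ pname2 leaves {(Argo, 16, green, Atlas, grey), (Argo, 16, green, Lyra, blue), (Argo, 16, green, Nova, green), (Argo, 16, green, Nova, red), (Atlas, 16, grey, Argo, green), (Atlas, 16, grey, Lyra, blue), (Atlas, 16, grey, Nova, green), (Atlas, 16, grey, Nova, red), (Delta, 18, black, Lyra, white), (Delta, 18, black, Nova, black), (Lyra, 16, blue, Argo, green), (Lyra, 16, blue, Atlas, grey), (Lyra, 16, blue, Nova, green), (Lyra, 16, blue, Nova, red), (Lyra, 18, white, Delta, black), (Lyra, 18, white, Nova, black), (Nova, 16, green, Argo, green), (Nova, 16, green, Atlas, grey), (Nova, 16, green, Lyra, blue), (Nova, 16, red, Argo, green), (Nova, 16, red, Atlas, grey), (Nova, 16, red, Lyra, blue), (Nova, 18, black, Delta, black), (Nova, 18, black, Lyra, white)}.
Keep only column(s) cost, pname2 (17 duplicate(s) eliminated): {(16, Argo), (16, Atlas), (16, Lyra), (16, Nova), (18, Delta), (18, Lyra), (18, Nova)}

{(16, Argo), (16, Atlas), (16, Lyra), (16, Nova), (18, Delta), (18, Lyra), (18, Nova)}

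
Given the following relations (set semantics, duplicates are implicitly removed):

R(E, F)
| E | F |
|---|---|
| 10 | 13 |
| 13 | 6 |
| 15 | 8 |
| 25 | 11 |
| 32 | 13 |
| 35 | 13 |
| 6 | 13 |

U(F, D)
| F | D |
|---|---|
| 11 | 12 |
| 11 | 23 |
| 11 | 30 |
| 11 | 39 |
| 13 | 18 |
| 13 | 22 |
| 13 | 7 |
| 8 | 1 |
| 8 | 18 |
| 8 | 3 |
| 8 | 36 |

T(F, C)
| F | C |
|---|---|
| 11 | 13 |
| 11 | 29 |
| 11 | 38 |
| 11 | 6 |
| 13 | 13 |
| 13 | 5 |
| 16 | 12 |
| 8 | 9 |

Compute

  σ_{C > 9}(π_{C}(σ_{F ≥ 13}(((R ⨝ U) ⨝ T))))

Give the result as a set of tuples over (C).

{13}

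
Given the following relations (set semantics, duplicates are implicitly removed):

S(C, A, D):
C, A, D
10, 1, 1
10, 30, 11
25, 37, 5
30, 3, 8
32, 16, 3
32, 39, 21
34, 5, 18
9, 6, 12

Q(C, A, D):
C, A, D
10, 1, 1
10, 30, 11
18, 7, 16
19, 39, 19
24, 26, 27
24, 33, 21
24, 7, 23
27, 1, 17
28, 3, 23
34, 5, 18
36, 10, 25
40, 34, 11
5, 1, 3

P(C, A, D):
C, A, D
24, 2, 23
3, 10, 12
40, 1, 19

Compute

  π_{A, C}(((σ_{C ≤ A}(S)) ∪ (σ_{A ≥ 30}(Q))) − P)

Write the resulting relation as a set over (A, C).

σ[C ≤ A]: keep tuples satisfying C ≤ A → {(10, 30, 11), (25, 37, 5), (32, 39, 21)}
σ[A ≥ 30]: keep tuples satisfying A ≥ 30 → {(10, 30, 11), (19, 39, 19), (24, 33, 21), (40, 34, 11)}
Union: {(10, 30, 11), (25, 37, 5), (32, 39, 21)} with {(10, 30, 11), (19, 39, 19), (24, 33, 21), (40, 34, 11)} → {(10, 30, 11), (19, 39, 19), (24, 33, 21), (25, 37, 5), (32, 39, 21), (40, 34, 11)}
Difference: {(10, 30, 11), (19, 39, 19), (24, 33, 21), (25, 37, 5), (32, 39, 21), (40, 34, 11)} with {(24, 2, 23), (3, 10, 12), (40, 1, 19)} → {(10, 30, 11), (19, 39, 19), (24, 33, 21), (25, 37, 5), (32, 39, 21), (40, 34, 11)}
Keep only column(s) A, C: {(30, 10), (33, 24), (34, 40), (37, 25), (39, 19), (39, 32)}

{(30, 10), (33, 24), (34, 40), (37, 25), (39, 19), (39, 32)}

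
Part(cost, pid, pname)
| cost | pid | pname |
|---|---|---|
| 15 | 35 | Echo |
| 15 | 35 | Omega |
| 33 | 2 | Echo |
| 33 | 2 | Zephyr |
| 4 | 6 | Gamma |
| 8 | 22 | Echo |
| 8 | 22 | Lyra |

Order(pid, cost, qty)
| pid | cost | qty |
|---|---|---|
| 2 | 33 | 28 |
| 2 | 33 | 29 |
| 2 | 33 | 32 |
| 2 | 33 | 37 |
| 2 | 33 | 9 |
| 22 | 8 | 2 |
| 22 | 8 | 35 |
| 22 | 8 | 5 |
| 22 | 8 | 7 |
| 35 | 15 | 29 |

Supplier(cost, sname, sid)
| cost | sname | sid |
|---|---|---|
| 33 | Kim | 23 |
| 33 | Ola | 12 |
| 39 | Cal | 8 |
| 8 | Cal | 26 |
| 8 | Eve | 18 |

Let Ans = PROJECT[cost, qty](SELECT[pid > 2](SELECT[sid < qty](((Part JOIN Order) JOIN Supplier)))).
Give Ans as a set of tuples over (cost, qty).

{(8, 35)}

Part ⋈ Order (natural join on cost, pid): {(15, 35, Echo, 29), (15, 35, Omega, 29), (33, 2, Echo, 28), (33, 2, Echo, 29), (33, 2, Echo, 32), (33, 2, Echo, 37), (33, 2, Echo, 9), (33, 2, Zephyr, 28), (33, 2, Zephyr, 29), (33, 2, Zephyr, 32), (33, 2, Zephyr, 37), (33, 2, Zephyr, 9), (8, 22, Echo, 2), (8, 22, Echo, 35), (8, 22, Echo, 5), (8, 22, Echo, 7), (8, 22, Lyra, 2), (8, 22, Lyra, 35), (8, 22, Lyra, 5), (8, 22, Lyra, 7)}
(Part JOIN Order) ⋈ Supplier (natural join on cost): {(33, 2, Echo, 28, Kim, 23), (33, 2, Echo, 28, Ola, 12), (33, 2, Echo, 29, Kim, 23), (33, 2, Echo, 29, Ola, 12), (33, 2, Echo, 32, Kim, 23), (33, 2, Echo, 32, Ola, 12), (33, 2, Echo, 37, Kim, 23), (33, 2, Echo, 37, Ola, 12), (33, 2, Echo, 9, Kim, 23), (33, 2, Echo, 9, Ola, 12), (33, 2, Zephyr, 28, Kim, 23), (33, 2, Zephyr, 28, Ola, 12), (33, 2, Zephyr, 29, Kim, 23), (33, 2, Zephyr, 29, Ola, 12), (33, 2, Zephyr, 32, Kim, 23), (33, 2, Zephyr, 32, Ola, 12), (33, 2, Zephyr, 37, Kim, 23), (33, 2, Zephyr, 37, Ola, 12), (33, 2, Zephyr, 9, Kim, 23), (33, 2, Zephyr, 9, Ola, 12), (8, 22, Echo, 2, Cal, 26), (8, 22, Echo, 2, Eve, 18), (8, 22, Echo, 35, Cal, 26), (8, 22, Echo, 35, Eve, 18), (8, 22, Echo, 5, Cal, 26), (8, 22, Echo, 5, Eve, 18), (8, 22, Echo, 7, Cal, 26), (8, 22, Echo, 7, Eve, 18), (8, 22, Lyra, 2, Cal, 26), (8, 22, Lyra, 2, Eve, 18), (8, 22, Lyra, 35, Cal, 26), (8, 22, Lyra, 35, Eve, 18), (8, 22, Lyra, 5, Cal, 26), (8, 22, Lyra, 5, Eve, 18), (8, 22, Lyra, 7, Cal, 26), (8, 22, Lyra, 7, Eve, 18)}
Apply σ_{sid < qty}; surviving tuples: {(33, 2, Echo, 28, Kim, 23), (33, 2, Echo, 28, Ola, 12), (33, 2, Echo, 29, Kim, 23), (33, 2, Echo, 29, Ola, 12), (33, 2, Echo, 32, Kim, 23), (33, 2, Echo, 32, Ola, 12), (33, 2, Echo, 37, Kim, 23), (33, 2, Echo, 37, Ola, 12), (33, 2, Zephyr, 28, Kim, 23), (33, 2, Zephyr, 28, Ola, 12), (33, 2, Zephyr, 29, Kim, 23), (33, 2, Zephyr, 29, Ola, 12), (33, 2, Zephyr, 32, Kim, 23), (33, 2, Zephyr, 32, Ola, 12), (33, 2, Zephyr, 37, Kim, 23), (33, 2, Zephyr, 37, Ola, 12), (8, 22, Echo, 35, Cal, 26), (8, 22, Echo, 35, Eve, 18), (8, 22, Lyra, 35, Cal, 26), (8, 22, Lyra, 35, Eve, 18)}
Apply σ_{pid > 2}; surviving tuples: {(8, 22, Echo, 35, Cal, 26), (8, 22, Echo, 35, Eve, 18), (8, 22, Lyra, 35, Cal, 26), (8, 22, Lyra, 35, Eve, 18)}
Keep only column(s) cost, qty (3 duplicate(s) eliminated): {(8, 35)}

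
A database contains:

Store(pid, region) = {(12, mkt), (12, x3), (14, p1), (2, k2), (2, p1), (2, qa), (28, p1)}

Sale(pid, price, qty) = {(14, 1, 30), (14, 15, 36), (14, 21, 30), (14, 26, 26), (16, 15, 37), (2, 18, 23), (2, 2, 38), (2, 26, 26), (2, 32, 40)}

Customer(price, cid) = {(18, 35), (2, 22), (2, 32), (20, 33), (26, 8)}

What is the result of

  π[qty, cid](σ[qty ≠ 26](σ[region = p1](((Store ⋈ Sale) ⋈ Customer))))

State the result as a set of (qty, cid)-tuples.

{(23, 35), (38, 22), (38, 32)}

Store ⋈ Sale (natural join on pid): {(14, p1, 1, 30), (14, p1, 15, 36), (14, p1, 21, 30), (14, p1, 26, 26), (2, k2, 18, 23), (2, k2, 2, 38), (2, k2, 26, 26), (2, k2, 32, 40), (2, p1, 18, 23), (2, p1, 2, 38), (2, p1, 26, 26), (2, p1, 32, 40), (2, qa, 18, 23), (2, qa, 2, 38), (2, qa, 26, 26), (2, qa, 32, 40)}
(Store ⋈ Sale) ⋈ Customer (natural join on price): {(14, p1, 26, 26, 8), (2, k2, 18, 23, 35), (2, k2, 2, 38, 22), (2, k2, 2, 38, 32), (2, k2, 26, 26, 8), (2, p1, 18, 23, 35), (2, p1, 2, 38, 22), (2, p1, 2, 38, 32), (2, p1, 26, 26, 8), (2, qa, 18, 23, 35), (2, qa, 2, 38, 22), (2, qa, 2, 38, 32), (2, qa, 26, 26, 8)}
Selection region = p1: {(14, p1, 26, 26, 8), (2, p1, 18, 23, 35), (2, p1, 2, 38, 22), (2, p1, 2, 38, 32), (2, p1, 26, 26, 8)}
Selection qty ≠ 26: {(2, p1, 18, 23, 35), (2, p1, 2, 38, 22), (2, p1, 2, 38, 32)}
π[qty, cid]: project onto (qty, cid) → {(23, 35), (38, 22), (38, 32)}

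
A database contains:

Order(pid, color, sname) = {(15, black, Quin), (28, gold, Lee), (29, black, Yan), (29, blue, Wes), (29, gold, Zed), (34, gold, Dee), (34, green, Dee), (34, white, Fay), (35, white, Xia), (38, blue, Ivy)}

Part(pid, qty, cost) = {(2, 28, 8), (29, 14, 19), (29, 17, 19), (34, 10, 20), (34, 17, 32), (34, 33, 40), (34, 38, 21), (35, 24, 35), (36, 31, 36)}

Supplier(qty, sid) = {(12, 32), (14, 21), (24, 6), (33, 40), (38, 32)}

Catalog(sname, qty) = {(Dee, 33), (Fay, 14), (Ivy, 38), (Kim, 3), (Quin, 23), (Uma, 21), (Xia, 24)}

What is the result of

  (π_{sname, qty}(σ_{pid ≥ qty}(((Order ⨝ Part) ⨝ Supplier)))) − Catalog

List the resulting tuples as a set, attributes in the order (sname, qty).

{(Fay, 33), (Wes, 14), (Yan, 14), (Zed, 14)}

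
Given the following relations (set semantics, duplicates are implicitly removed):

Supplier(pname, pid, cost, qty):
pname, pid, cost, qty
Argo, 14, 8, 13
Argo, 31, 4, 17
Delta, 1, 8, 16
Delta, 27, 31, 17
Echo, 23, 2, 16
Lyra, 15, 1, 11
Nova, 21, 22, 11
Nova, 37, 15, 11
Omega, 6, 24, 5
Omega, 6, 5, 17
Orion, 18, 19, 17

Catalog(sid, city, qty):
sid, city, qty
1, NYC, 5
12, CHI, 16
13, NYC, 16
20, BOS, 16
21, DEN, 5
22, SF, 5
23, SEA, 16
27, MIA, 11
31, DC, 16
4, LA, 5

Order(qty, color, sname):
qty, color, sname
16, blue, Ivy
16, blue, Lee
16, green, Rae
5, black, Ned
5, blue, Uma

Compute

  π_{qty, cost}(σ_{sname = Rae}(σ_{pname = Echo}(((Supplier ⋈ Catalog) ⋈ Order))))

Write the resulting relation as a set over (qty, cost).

Joining Supplier and Catalog on qty yields {(Delta, 1, 8, 16, 12, CHI), (Delta, 1, 8, 16, 13, NYC), (Delta, 1, 8, 16, 20, BOS), (Delta, 1, 8, 16, 23, SEA), (Delta, 1, 8, 16, 31, DC), (Echo, 23, 2, 16, 12, CHI), (Echo, 23, 2, 16, 13, NYC), (Echo, 23, 2, 16, 20, BOS), (Echo, 23, 2, 16, 23, SEA), (Echo, 23, 2, 16, 31, DC), (Lyra, 15, 1, 11, 27, MIA), (Nova, 21, 22, 11, 27, MIA), (Nova, 37, 15, 11, 27, MIA), (Omega, 6, 24, 5, 1, NYC), (Omega, 6, 24, 5, 21, DEN), (Omega, 6, 24, 5, 22, SF), (Omega, 6, 24, 5, 4, LA)}.
Joining (Supplier ⋈ Catalog) and Order on qty yields {(Delta, 1, 8, 16, 12, CHI, blue, Ivy), (Delta, 1, 8, 16, 12, CHI, blue, Lee), (Delta, 1, 8, 16, 12, CHI, green, Rae), (Delta, 1, 8, 16, 13, NYC, blue, Ivy), (Delta, 1, 8, 16, 13, NYC, blue, Lee), (Delta, 1, 8, 16, 13, NYC, green, Rae), (Delta, 1, 8, 16, 20, BOS, blue, Ivy), (Delta, 1, 8, 16, 20, BOS, blue, Lee), (Delta, 1, 8, 16, 20, BOS, green, Rae), (Delta, 1, 8, 16, 23, SEA, blue, Ivy), (Delta, 1, 8, 16, 23, SEA, blue, Lee), (Delta, 1, 8, 16, 23, SEA, green, Rae), (Delta, 1, 8, 16, 31, DC, blue, Ivy), (Delta, 1, 8, 16, 31, DC, blue, Lee), (Delta, 1, 8, 16, 31, DC, green, Rae), (Echo, 23, 2, 16, 12, CHI, blue, Ivy), (Echo, 23, 2, 16, 12, CHI, blue, Lee), (Echo, 23, 2, 16, 12, CHI, green, Rae), (Echo, 23, 2, 16, 13, NYC, blue, Ivy), (Echo, 23, 2, 16, 13, NYC, blue, Lee), (Echo, 23, 2, 16, 13, NYC, green, Rae), (Echo, 23, 2, 16, 20, BOS, blue, Ivy), (Echo, 23, 2, 16, 20, BOS, blue, Lee), (Echo, 23, 2, 16, 20, BOS, green, Rae), (Echo, 23, 2, 16, 23, SEA, blue, Ivy), (Echo, 23, 2, 16, 23, SEA, blue, Lee), (Echo, 23, 2, 16, 23, SEA, green, Rae), (Echo, 23, 2, 16, 31, DC, blue, Ivy), (Echo, 23, 2, 16, 31, DC, blue, Lee), (Echo, 23, 2, 16, 31, DC, green, Rae), (Omega, 6, 24, 5, 1, NYC, black, Ned), (Omega, 6, 24, 5, 1, NYC, blue, Uma), (Omega, 6, 24, 5, 21, DEN, black, Ned), (Omega, 6, 24, 5, 21, DEN, blue, Uma), (Omega, 6, 24, 5, 22, SF, black, Ned), (Omega, 6, 24, 5, 22, SF, blue, Uma), (Omega, 6, 24, 5, 4, LA, black, Ned), (Omega, 6, 24, 5, 4, LA, blue, Uma)}.
σ[pname = Echo]: keep tuples satisfying pname = Echo → {(Echo, 23, 2, 16, 12, CHI, blue, Ivy), (Echo, 23, 2, 16, 12, CHI, blue, Lee), (Echo, 23, 2, 16, 12, CHI, green, Rae), (Echo, 23, 2, 16, 13, NYC, blue, Ivy), (Echo, 23, 2, 16, 13, NYC, blue, Lee), (Echo, 23, 2, 16, 13, NYC, green, Rae), (Echo, 23, 2, 16, 20, BOS, blue, Ivy), (Echo, 23, 2, 16, 20, BOS, blue, Lee), (Echo, 23, 2, 16, 20, BOS, green, Rae), (Echo, 23, 2, 16, 23, SEA, blue, Ivy), (Echo, 23, 2, 16, 23, SEA, blue, Lee), (Echo, 23, 2, 16, 23, SEA, green, Rae), (Echo, 23, 2, 16, 31, DC, blue, Ivy), (Echo, 23, 2, 16, 31, DC, blue, Lee), (Echo, 23, 2, 16, 31, DC, green, Rae)}
σ[sname = Rae]: keep tuples satisfying sname = Rae → {(Echo, 23, 2, 16, 12, CHI, green, Rae), (Echo, 23, 2, 16, 13, NYC, green, Rae), (Echo, 23, 2, 16, 20, BOS, green, Rae), (Echo, 23, 2, 16, 23, SEA, green, Rae), (Echo, 23, 2, 16, 31, DC, green, Rae)}
Keep only column(s) qty, cost (4 duplicate(s) eliminated): {(16, 2)}

{(16, 2)}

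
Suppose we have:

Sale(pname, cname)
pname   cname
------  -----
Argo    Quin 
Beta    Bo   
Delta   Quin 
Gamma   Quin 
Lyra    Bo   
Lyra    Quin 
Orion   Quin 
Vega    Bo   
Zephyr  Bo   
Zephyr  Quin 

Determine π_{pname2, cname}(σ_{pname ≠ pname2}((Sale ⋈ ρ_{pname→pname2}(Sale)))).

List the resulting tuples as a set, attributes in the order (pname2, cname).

{(Argo, Quin), (Beta, Bo), (Delta, Quin), (Gamma, Quin), (Lyra, Bo), (Lyra, Quin), (Orion, Quin), (Vega, Bo), (Zephyr, Bo), (Zephyr, Quin)}

ρ[pname→pname2]: schema becomes (pname2, cname); tuples unchanged.
Natural join on cname: {(Argo, Quin, Argo), (Argo, Quin, Delta), (Argo, Quin, Gamma), (Argo, Quin, Lyra), (Argo, Quin, Orion), (Argo, Quin, Zephyr), (Beta, Bo, Beta), (Beta, Bo, Lyra), (Beta, Bo, Vega), (Beta, Bo, Zephyr), (Delta, Quin, Argo), (Delta, Quin, Delta), (Delta, Quin, Gamma), (Delta, Quin, Lyra), (Delta, Quin, Orion), (Delta, Quin, Zephyr), (Gamma, Quin, Argo), (Gamma, Quin, Delta), (Gamma, Quin, Gamma), (Gamma, Quin, Lyra), (Gamma, Quin, Orion), (Gamma, Quin, Zephyr), (Lyra, Bo, Beta), (Lyra, Bo, Lyra), (Lyra, Bo, Vega), (Lyra, Bo, Zephyr), (Lyra, Quin, Argo), (Lyra, Quin, Delta), (Lyra, Quin, Gamma), (Lyra, Quin, Lyra), (Lyra, Quin, Orion), (Lyra, Quin, Zephyr), (Orion, Quin, Argo), (Orion, Quin, Delta), (Orion, Quin, Gamma), (Orion, Quin, Lyra), (Orion, Quin, Orion), (Orion, Quin, Zephyr), (Vega, Bo, Beta), (Vega, Bo, Lyra), (Vega, Bo, Vega), (Vega, Bo, Zephyr), (Zephyr, Bo, Beta), (Zephyr, Bo, Lyra), (Zephyr, Bo, Vega), (Zephyr, Bo, Zephyr), (Zephyr, Quin, Argo), (Zephyr, Quin, Delta), (Zephyr, Quin, Gamma), (Zephyr, Quin, Lyra), (Zephyr, Quin, Orion), (Zephyr, Quin, Zephyr)}
Selection pname ≠ pname2: {(Argo, Quin, Delta), (Argo, Quin, Gamma), (Argo, Quin, Lyra), (Argo, Quin, Orion), (Argo, Quin, Zephyr), (Beta, Bo, Lyra), (Beta, Bo, Vega), (Beta, Bo, Zephyr), (Delta, Quin, Argo), (Delta, Quin, Gamma), (Delta, Quin, Lyra), (Delta, Quin, Orion), (Delta, Quin, Zephyr), (Gamma, Quin, Argo), (Gamma, Quin, Delta), (Gamma, Quin, Lyra), (Gamma, Quin, Orion), (Gamma, Quin, Zephyr), (Lyra, Bo, Beta), (Lyra, Bo, Vega), (Lyra, Bo, Zephyr), (Lyra, Quin, Argo), (Lyra, Quin, Delta), (Lyra, Quin, Gamma), (Lyra, Quin, Orion), (Lyra, Quin, Zephyr), (Orion, Quin, Argo), (Orion, Quin, Delta), (Orion, Quin, Gamma), (Orion, Quin, Lyra), (Orion, Quin, Zephyr), (Vega, Bo, Beta), (Vega, Bo, Lyra), (Vega, Bo, Zephyr), (Zephyr, Bo, Beta), (Zephyr, Bo, Lyra), (Zephyr, Bo, Vega), (Zephyr, Quin, Argo), (Zephyr, Quin, Delta), (Zephyr, Quin, Gamma), (Zephyr, Quin, Lyra), (Zephyr, Quin, Orion)}
π[pname2, cname]: project onto (pname2, cname) (32 duplicate(s) eliminated) → {(Argo, Quin), (Beta, Bo), (Delta, Quin), (Gamma, Quin), (Lyra, Bo), (Lyra, Quin), (Orion, Quin), (Vega, Bo), (Zephyr, Bo), (Zephyr, Quin)}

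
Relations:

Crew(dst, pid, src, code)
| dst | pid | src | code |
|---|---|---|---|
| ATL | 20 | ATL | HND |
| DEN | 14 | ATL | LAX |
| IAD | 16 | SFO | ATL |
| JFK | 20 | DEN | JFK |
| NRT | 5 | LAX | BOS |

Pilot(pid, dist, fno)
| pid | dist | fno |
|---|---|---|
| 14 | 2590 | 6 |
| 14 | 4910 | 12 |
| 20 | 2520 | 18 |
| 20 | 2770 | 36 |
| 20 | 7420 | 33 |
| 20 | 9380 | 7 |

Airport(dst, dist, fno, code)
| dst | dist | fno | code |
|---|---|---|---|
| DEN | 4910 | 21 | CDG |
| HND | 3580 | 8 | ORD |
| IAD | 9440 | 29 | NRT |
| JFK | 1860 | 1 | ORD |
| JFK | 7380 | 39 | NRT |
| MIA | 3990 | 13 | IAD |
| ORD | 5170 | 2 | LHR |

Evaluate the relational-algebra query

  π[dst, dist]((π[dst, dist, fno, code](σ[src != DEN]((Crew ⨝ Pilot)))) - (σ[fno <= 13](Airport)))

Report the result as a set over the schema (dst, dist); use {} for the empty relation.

{(ATL, 2520), (ATL, 2770), (ATL, 7420), (ATL, 9380), (DEN, 2590), (DEN, 4910)}

Natural join on pid: {(ATL, 20, ATL, HND, 2520, 18), (ATL, 20, ATL, HND, 2770, 36), (ATL, 20, ATL, HND, 7420, 33), (ATL, 20, ATL, HND, 9380, 7), (DEN, 14, ATL, LAX, 2590, 6), (DEN, 14, ATL, LAX, 4910, 12), (JFK, 20, DEN, JFK, 2520, 18), (JFK, 20, DEN, JFK, 2770, 36), (JFK, 20, DEN, JFK, 7420, 33), (JFK, 20, DEN, JFK, 9380, 7)}
Apply σ_{src != DEN}; surviving tuples: {(ATL, 20, ATL, HND, 2520, 18), (ATL, 20, ATL, HND, 2770, 36), (ATL, 20, ATL, HND, 7420, 33), (ATL, 20, ATL, HND, 9380, 7), (DEN, 14, ATL, LAX, 2590, 6), (DEN, 14, ATL, LAX, 4910, 12)}
π_{dst, dist, fno, code} gives {(ATL, 2520, 18, HND), (ATL, 2770, 36, HND), (ATL, 7420, 33, HND), (ATL, 9380, 7, HND), (DEN, 2590, 6, LAX), (DEN, 4910, 12, LAX)}.
Apply σ_{fno <= 13}; surviving tuples: {(HND, 3580, 8, ORD), (JFK, 1860, 1, ORD), (MIA, 3990, 13, IAD), (ORD, 5170, 2, LHR)}
Set difference of the two operands is {(ATL, 2520, 18, HND), (ATL, 2770, 36, HND), (ATL, 7420, 33, HND), (ATL, 9380, 7, HND), (DEN, 2590, 6, LAX), (DEN, 4910, 12, LAX)}.
π_{dst, dist} gives {(ATL, 2520), (ATL, 2770), (ATL, 7420), (ATL, 9380), (DEN, 2590), (DEN, 4910)}.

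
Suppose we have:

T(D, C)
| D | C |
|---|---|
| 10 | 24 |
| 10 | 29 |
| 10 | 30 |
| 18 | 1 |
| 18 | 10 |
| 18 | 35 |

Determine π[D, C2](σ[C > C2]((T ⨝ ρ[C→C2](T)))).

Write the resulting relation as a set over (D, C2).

{(10, 24), (10, 29), (18, 1), (18, 10)}

ρ[C→C2]: schema becomes (D, C2); tuples unchanged.
T ⋈ ρ[C→C2](T) (natural join on D): {(10, 24, 24), (10, 24, 29), (10, 24, 30), (10, 29, 24), (10, 29, 29), (10, 29, 30), (10, 30, 24), (10, 30, 29), (10, 30, 30), (18, 1, 1), (18, 1, 10), (18, 1, 35), (18, 10, 1), (18, 10, 10), (18, 10, 35), (18, 35, 1), (18, 35, 10), (18, 35, 35)}
Filtering on C > C2 leaves {(10, 29, 24), (10, 30, 24), (10, 30, 29), (18, 10, 1), (18, 35, 1), (18, 35, 10)}.
Keep only column(s) D, C2 (2 duplicate(s) eliminated): {(10, 24), (10, 29), (18, 1), (18, 10)}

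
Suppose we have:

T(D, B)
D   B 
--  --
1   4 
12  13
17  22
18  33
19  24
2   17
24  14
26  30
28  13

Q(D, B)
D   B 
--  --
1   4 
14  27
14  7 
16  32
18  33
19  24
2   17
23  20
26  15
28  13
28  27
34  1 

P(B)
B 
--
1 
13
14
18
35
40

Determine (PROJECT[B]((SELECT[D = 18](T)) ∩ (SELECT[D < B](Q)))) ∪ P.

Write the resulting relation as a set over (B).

{1, 13, 14, 18, 33, 35, 40}

Selection D = 18: {(18, 33)}
Selection D < B: {(1, 4), (14, 27), (16, 32), (18, 33), (19, 24), (2, 17)}
Intersection: {(18, 33)} with {(1, 4), (14, 27), (16, 32), (18, 33), (19, 24), (2, 17)} → {(18, 33)}
Projecting to B: {33}
Union: {33} with {1, 13, 14, 18, 35, 40} → {1, 13, 14, 18, 33, 35, 40}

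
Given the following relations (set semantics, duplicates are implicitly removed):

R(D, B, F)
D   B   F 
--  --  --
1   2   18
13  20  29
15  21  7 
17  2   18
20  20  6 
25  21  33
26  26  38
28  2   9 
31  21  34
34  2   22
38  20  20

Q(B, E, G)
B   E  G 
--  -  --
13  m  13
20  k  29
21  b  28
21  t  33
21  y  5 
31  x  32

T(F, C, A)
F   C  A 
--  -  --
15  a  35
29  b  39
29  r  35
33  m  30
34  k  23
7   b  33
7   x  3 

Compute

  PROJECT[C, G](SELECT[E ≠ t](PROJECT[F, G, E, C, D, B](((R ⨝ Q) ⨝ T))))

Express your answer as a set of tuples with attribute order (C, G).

{(b, 28), (b, 29), (b, 5), (k, 28), (k, 5), (m, 28), (m, 5), (r, 29), (x, 28), (x, 5)}

R ⋈ Q (natural join on B): {(13, 20, 29, k, 29), (15, 21, 7, b, 28), (15, 21, 7, t, 33), (15, 21, 7, y, 5), (20, 20, 6, k, 29), (25, 21, 33, b, 28), (25, 21, 33, t, 33), (25, 21, 33, y, 5), (31, 21, 34, b, 28), (31, 21, 34, t, 33), (31, 21, 34, y, 5), (38, 20, 20, k, 29)}
(R ⨝ Q) ⋈ T (natural join on F): {(13, 20, 29, k, 29, b, 39), (13, 20, 29, k, 29, r, 35), (15, 21, 7, b, 28, b, 33), (15, 21, 7, b, 28, x, 3), (15, 21, 7, t, 33, b, 33), (15, 21, 7, t, 33, x, 3), (15, 21, 7, y, 5, b, 33), (15, 21, 7, y, 5, x, 3), (25, 21, 33, b, 28, m, 30), (25, 21, 33, t, 33, m, 30), (25, 21, 33, y, 5, m, 30), (31, 21, 34, b, 28, k, 23), (31, 21, 34, t, 33, k, 23), (31, 21, 34, y, 5, k, 23)}
Projecting to F, G, E, C, D, B: {(29, 29, k, b, 13, 20), (29, 29, k, r, 13, 20), (33, 28, b, m, 25, 21), (33, 33, t, m, 25, 21), (33, 5, y, m, 25, 21), (34, 28, b, k, 31, 21), (34, 33, t, k, 31, 21), (34, 5, y, k, 31, 21), (7, 28, b, b, 15, 21), (7, 28, b, x, 15, 21), (7, 33, t, b, 15, 21), (7, 33, t, x, 15, 21), (7, 5, y, b, 15, 21), (7, 5, y, x, 15, 21)}
Filtering on E ≠ t leaves {(29, 29, k, b, 13, 20), (29, 29, k, r, 13, 20), (33, 28, b, m, 25, 21), (33, 5, y, m, 25, 21), (34, 28, b, k, 31, 21), (34, 5, y, k, 31, 21), (7, 28, b, b, 15, 21), (7, 28, b, x, 15, 21), (7, 5, y, b, 15, 21), (7, 5, y, x, 15, 21)}.
Projecting to C, G: {(b, 28), (b, 29), (b, 5), (k, 28), (k, 5), (m, 28), (m, 5), (r, 29), (x, 28), (x, 5)}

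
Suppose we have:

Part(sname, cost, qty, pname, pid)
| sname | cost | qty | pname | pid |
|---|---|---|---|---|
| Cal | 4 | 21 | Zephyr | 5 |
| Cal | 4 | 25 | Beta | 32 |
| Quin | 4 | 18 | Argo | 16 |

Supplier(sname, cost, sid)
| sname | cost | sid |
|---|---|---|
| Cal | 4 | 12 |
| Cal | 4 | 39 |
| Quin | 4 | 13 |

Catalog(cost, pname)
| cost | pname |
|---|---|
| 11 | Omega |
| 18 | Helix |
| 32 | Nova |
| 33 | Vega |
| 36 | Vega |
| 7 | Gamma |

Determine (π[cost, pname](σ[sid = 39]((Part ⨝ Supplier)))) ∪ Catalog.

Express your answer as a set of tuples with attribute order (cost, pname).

{(11, Omega), (18, Helix), (32, Nova), (33, Vega), (36, Vega), (4, Beta), (4, Zephyr), (7, Gamma)}

Part ⋈ Supplier (natural join on sname, cost): {(Cal, 4, 21, Zephyr, 5, 12), (Cal, 4, 21, Zephyr, 5, 39), (Cal, 4, 25, Beta, 32, 12), (Cal, 4, 25, Beta, 32, 39), (Quin, 4, 18, Argo, 16, 13)}
σ[sid = 39]: keep tuples satisfying sid = 39 → {(Cal, 4, 21, Zephyr, 5, 39), (Cal, 4, 25, Beta, 32, 39)}
π_{cost, pname} gives {(4, Beta), (4, Zephyr)}.
Set union of the two operands is {(11, Omega), (18, Helix), (32, Nova), (33, Vega), (36, Vega), (4, Beta), (4, Zephyr), (7, Gamma)}.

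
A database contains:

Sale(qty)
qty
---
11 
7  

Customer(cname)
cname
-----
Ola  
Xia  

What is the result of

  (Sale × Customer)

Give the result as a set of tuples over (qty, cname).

{(11, Ola), (11, Xia), (7, Ola), (7, Xia)}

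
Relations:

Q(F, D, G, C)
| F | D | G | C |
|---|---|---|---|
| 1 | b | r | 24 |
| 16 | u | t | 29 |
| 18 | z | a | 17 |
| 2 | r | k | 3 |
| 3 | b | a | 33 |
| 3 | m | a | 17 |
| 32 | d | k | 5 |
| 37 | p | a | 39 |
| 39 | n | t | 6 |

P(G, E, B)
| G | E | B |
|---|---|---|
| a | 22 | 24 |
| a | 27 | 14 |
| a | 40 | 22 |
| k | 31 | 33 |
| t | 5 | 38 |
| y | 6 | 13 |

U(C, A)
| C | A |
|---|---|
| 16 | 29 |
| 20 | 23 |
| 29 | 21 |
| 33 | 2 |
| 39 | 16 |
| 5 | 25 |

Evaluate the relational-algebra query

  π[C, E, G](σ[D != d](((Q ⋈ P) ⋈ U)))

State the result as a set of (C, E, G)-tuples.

{(29, 5, t), (33, 22, a), (33, 27, a), (33, 40, a), (39, 22, a), (39, 27, a), (39, 40, a)}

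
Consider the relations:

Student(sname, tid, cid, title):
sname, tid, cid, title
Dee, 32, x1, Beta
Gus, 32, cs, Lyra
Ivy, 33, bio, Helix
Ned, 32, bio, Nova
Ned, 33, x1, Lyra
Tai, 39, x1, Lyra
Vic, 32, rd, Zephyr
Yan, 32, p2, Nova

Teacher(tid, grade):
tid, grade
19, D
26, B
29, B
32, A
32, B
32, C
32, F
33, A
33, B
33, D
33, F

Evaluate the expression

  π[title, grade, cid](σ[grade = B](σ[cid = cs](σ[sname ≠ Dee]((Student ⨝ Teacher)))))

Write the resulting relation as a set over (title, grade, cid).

Natural join on tid: {(Dee, 32, x1, Beta, A), (Dee, 32, x1, Beta, B), (Dee, 32, x1, Beta, C), (Dee, 32, x1, Beta, F), (Gus, 32, cs, Lyra, A), (Gus, 32, cs, Lyra, B), (Gus, 32, cs, Lyra, C), (Gus, 32, cs, Lyra, F), (Ivy, 33, bio, Helix, A), (Ivy, 33, bio, Helix, B), (Ivy, 33, bio, Helix, D), (Ivy, 33, bio, Helix, F), (Ned, 32, bio, Nova, A), (Ned, 32, bio, Nova, B), (Ned, 32, bio, Nova, C), (Ned, 32, bio, Nova, F), (Ned, 33, x1, Lyra, A), (Ned, 33, x1, Lyra, B), (Ned, 33, x1, Lyra, D), (Ned, 33, x1, Lyra, F), (Vic, 32, rd, Zephyr, A), (Vic, 32, rd, Zephyr, B), (Vic, 32, rd, Zephyr, C), (Vic, 32, rd, Zephyr, F), (Yan, 32, p2, Nova, A), (Yan, 32, p2, Nova, B), (Yan, 32, p2, Nova, C), (Yan, 32, p2, Nova, F)}
Apply σ_{sname ≠ Dee}; surviving tuples: {(Gus, 32, cs, Lyra, A), (Gus, 32, cs, Lyra, B), (Gus, 32, cs, Lyra, C), (Gus, 32, cs, Lyra, F), (Ivy, 33, bio, Helix, A), (Ivy, 33, bio, Helix, B), (Ivy, 33, bio, Helix, D), (Ivy, 33, bio, Helix, F), (Ned, 32, bio, Nova, A), (Ned, 32, bio, Nova, B), (Ned, 32, bio, Nova, C), (Ned, 32, bio, Nova, F), (Ned, 33, x1, Lyra, A), (Ned, 33, x1, Lyra, B), (Ned, 33, x1, Lyra, D), (Ned, 33, x1, Lyra, F), (Vic, 32, rd, Zephyr, A), (Vic, 32, rd, Zephyr, B), (Vic, 32, rd, Zephyr, C), (Vic, 32, rd, Zephyr, F), (Yan, 32, p2, Nova, A), (Yan, 32, p2, Nova, B), (Yan, 32, p2, Nova, C), (Yan, 32, p2, Nova, F)}
Apply σ_{cid = cs}; surviving tuples: {(Gus, 32, cs, Lyra, A), (Gus, 32, cs, Lyra, B), (Gus, 32, cs, Lyra, C), (Gus, 32, cs, Lyra, F)}
Apply σ_{grade = B}; surviving tuples: {(Gus, 32, cs, Lyra, B)}
π_{title, grade, cid} gives {(Lyra, B, cs)}.

{(Lyra, B, cs)}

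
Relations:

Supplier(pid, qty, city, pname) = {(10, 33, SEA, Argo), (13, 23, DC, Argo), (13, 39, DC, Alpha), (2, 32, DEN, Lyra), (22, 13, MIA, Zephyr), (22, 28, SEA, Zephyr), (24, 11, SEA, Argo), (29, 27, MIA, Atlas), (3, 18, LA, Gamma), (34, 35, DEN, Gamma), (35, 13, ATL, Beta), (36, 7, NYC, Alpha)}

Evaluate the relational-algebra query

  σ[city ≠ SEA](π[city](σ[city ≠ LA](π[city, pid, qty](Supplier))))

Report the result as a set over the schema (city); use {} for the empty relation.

π[city, pid, qty]: project onto (city, pid, qty) → {(ATL, 35, 13), (DC, 13, 23), (DC, 13, 39), (DEN, 2, 32), (DEN, 34, 35), (LA, 3, 18), (MIA, 22, 13), (MIA, 29, 27), (NYC, 36, 7), (SEA, 10, 33), (SEA, 22, 28), (SEA, 24, 11)}
Apply σ_{city ≠ LA}; surviving tuples: {(ATL, 35, 13), (DC, 13, 23), (DC, 13, 39), (DEN, 2, 32), (DEN, 34, 35), (MIA, 22, 13), (MIA, 29, 27), (NYC, 36, 7), (SEA, 10, 33), (SEA, 22, 28), (SEA, 24, 11)}
π[city]: project onto (city) (5 duplicate(s) eliminated) → {ATL, DC, DEN, MIA, NYC, SEA}
Apply σ_{city ≠ SEA}; surviving tuples: {ATL, DC, DEN, MIA, NYC}

{ATL, DC, DEN, MIA, NYC}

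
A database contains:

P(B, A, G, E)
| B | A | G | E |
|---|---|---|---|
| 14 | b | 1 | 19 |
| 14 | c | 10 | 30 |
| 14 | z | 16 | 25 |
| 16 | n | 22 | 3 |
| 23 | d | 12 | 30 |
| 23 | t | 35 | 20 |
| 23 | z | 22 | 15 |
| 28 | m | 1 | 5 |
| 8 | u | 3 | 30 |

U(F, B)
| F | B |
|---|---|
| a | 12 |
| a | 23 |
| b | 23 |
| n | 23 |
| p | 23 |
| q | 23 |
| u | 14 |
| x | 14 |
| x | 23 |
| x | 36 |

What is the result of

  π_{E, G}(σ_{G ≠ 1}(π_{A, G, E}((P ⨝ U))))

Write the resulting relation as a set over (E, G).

Joining P and U on B yields {(14, b, 1, 19, u), (14, b, 1, 19, x), (14, c, 10, 30, u), (14, c, 10, 30, x), (14, z, 16, 25, u), (14, z, 16, 25, x), (23, d, 12, 30, a), (23, d, 12, 30, b), (23, d, 12, 30, n), (23, d, 12, 30, p), (23, d, 12, 30, q), (23, d, 12, 30, x), (23, t, 35, 20, a), (23, t, 35, 20, b), (23, t, 35, 20, n), (23, t, 35, 20, p), (23, t, 35, 20, q), (23, t, 35, 20, x), (23, z, 22, 15, a), (23, z, 22, 15, b), (23, z, 22, 15, n), (23, z, 22, 15, p), (23, z, 22, 15, q), (23, z, 22, 15, x)}.
π_{A, G, E} gives {(b, 1, 19), (c, 10, 30), (d, 12, 30), (t, 35, 20), (z, 16, 25), (z, 22, 15)} (18 duplicate(s) eliminated).
σ[G ≠ 1]: keep tuples satisfying G ≠ 1 → {(c, 10, 30), (d, 12, 30), (t, 35, 20), (z, 16, 25), (z, 22, 15)}
π_{E, G} gives {(15, 22), (20, 35), (25, 16), (30, 10), (30, 12)}.

{(15, 22), (20, 35), (25, 16), (30, 10), (30, 12)}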